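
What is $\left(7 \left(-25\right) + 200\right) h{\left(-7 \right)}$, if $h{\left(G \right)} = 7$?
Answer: $175$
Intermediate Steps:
$\left(7 \left(-25\right) + 200\right) h{\left(-7 \right)} = \left(7 \left(-25\right) + 200\right) 7 = \left(-175 + 200\right) 7 = 25 \cdot 7 = 175$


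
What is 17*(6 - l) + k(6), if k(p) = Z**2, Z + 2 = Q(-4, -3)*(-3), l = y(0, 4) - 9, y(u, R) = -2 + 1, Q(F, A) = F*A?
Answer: 1716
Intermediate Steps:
Q(F, A) = A*F
y(u, R) = -1
l = -10 (l = -1 - 9 = -10)
Z = -38 (Z = -2 - 3*(-4)*(-3) = -2 + 12*(-3) = -2 - 36 = -38)
k(p) = 1444 (k(p) = (-38)**2 = 1444)
17*(6 - l) + k(6) = 17*(6 - 1*(-10)) + 1444 = 17*(6 + 10) + 1444 = 17*16 + 1444 = 272 + 1444 = 1716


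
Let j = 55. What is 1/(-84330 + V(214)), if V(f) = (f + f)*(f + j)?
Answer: 1/30802 ≈ 3.2465e-5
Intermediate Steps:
V(f) = 2*f*(55 + f) (V(f) = (f + f)*(f + 55) = (2*f)*(55 + f) = 2*f*(55 + f))
1/(-84330 + V(214)) = 1/(-84330 + 2*214*(55 + 214)) = 1/(-84330 + 2*214*269) = 1/(-84330 + 115132) = 1/30802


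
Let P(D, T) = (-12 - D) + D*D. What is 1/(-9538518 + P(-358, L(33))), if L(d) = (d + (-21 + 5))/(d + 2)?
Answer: -1/9410008 ≈ -1.0627e-7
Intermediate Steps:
L(d) = (-16 + d)/(2 + d) (L(d) = (d - 16)/(2 + d) = (-16 + d)/(2 + d))
P(D, T) = -12 + D**2 - D (P(D, T) = (-12 - D) + D**2 = -12 + D**2 - D)
1/(-9538518 + P(-358, L(33))) = 1/(-9538518 + (-12 + (-358)**2 - 1*(-358))) = 1/(-9538518 + (-12 + 128164 + 358)) = 1/(-9538518 + 128510) = 1/(-9410008) = -1/9410008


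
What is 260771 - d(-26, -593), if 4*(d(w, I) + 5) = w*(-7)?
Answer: 521461/2 ≈ 2.6073e+5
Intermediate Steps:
d(w, I) = -5 - 7*w/4 (d(w, I) = -5 + (w*(-7))/4 = -5 + (-7*w)/4 = -5 - 7*w/4)
260771 - d(-26, -593) = 260771 - (-5 - 7/4*(-26)) = 260771 - (-5 + 91/2) = 260771 - 1*81/2 = 260771 - 81/2 = 521461/2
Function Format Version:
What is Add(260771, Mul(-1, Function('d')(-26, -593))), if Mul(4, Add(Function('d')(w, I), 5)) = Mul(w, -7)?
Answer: Rational(521461, 2) ≈ 2.6073e+5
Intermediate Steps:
Function('d')(w, I) = Add(-5, Mul(Rational(-7, 4), w)) (Function('d')(w, I) = Add(-5, Mul(Rational(1, 4), Mul(w, -7))) = Add(-5, Mul(Rational(1, 4), Mul(-7, w))) = Add(-5, Mul(Rational(-7, 4), w)))
Add(260771, Mul(-1, Function('d')(-26, -593))) = Add(260771, Mul(-1, Add(-5, Mul(Rational(-7, 4), -26)))) = Add(260771, Mul(-1, Add(-5, Rational(91, 2)))) = Add(260771, Mul(-1, Rational(81, 2))) = Add(260771, Rational(-81, 2)) = Rational(521461, 2)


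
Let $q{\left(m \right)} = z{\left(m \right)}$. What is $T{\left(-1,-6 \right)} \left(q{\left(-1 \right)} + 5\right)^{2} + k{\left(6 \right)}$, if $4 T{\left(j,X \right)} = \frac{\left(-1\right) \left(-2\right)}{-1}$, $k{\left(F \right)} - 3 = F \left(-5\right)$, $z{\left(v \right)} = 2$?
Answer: $- \frac{103}{2} \approx -51.5$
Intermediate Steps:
$k{\left(F \right)} = 3 - 5 F$ ($k{\left(F \right)} = 3 + F \left(-5\right) = 3 - 5 F$)
$q{\left(m \right)} = 2$
$T{\left(j,X \right)} = - \frac{1}{2}$ ($T{\left(j,X \right)} = \frac{\left(-1\right) \left(-2\right) \frac{1}{-1}}{4} = \frac{2 \left(-1\right)}{4} = \frac{1}{4} \left(-2\right) = - \frac{1}{2}$)
$T{\left(-1,-6 \right)} \left(q{\left(-1 \right)} + 5\right)^{2} + k{\left(6 \right)} = - \frac{\left(2 + 5\right)^{2}}{2} + \left(3 - 30\right) = - \frac{7^{2}}{2} + \left(3 - 30\right) = \left(- \frac{1}{2}\right) 49 - 27 = - \frac{49}{2} - 27 = - \frac{103}{2}$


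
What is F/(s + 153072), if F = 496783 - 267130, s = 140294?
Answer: 229653/293366 ≈ 0.78282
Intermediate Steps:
F = 229653
F/(s + 153072) = 229653/(140294 + 153072) = 229653/293366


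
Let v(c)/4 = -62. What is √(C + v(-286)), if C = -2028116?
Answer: 2*I*√507091 ≈ 1424.2*I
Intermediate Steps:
v(c) = -248 (v(c) = 4*(-62) = -248)
√(C + v(-286)) = √(-2028116 - 248) = √(-2028364) = 2*I*√507091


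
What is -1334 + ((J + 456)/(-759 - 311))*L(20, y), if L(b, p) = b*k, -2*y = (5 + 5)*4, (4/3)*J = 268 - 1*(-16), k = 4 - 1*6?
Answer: -140062/107 ≈ -1309.0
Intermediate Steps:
k = -2 (k = 4 - 6 = -2)
J = 213 (J = 3*(268 - 1*(-16))/4 = 3*(268 + 16)/4 = (¾)*284 = 213)
y = -20 (y = -(5 + 5)*4/2 = -5*4 = -½*40 = -20)
L(b, p) = -2*b (L(b, p) = b*(-2) = -2*b)
-1334 + ((J + 456)/(-759 - 311))*L(20, y) = -1334 + ((213 + 456)/(-759 - 311))*(-2*20) = -1334 + (669/(-1070))*(-40) = -1334 + (669*(-1/1070))*(-40) = -1334 - 669/1070*(-40) = -1334 + 2676/107 = -140062/107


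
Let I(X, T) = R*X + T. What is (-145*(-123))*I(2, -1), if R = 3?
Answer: 89175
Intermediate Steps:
I(X, T) = T + 3*X (I(X, T) = 3*X + T = T + 3*X)
(-145*(-123))*I(2, -1) = (-145*(-123))*(-1 + 3*2) = 17835*(-1 + 6) = 17835*5 = 89175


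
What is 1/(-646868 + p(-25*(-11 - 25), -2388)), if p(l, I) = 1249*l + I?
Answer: 1/474844 ≈ 2.1060e-6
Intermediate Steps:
p(l, I) = I + 1249*l
1/(-646868 + p(-25*(-11 - 25), -2388)) = 1/(-646868 + (-2388 + 1249*(-25*(-11 - 25)))) = 1/(-646868 + (-2388 + 1249*(-25*(-36)))) = 1/(-646868 + (-2388 + 1249*900)) = 1/(-646868 + (-2388 + 1124100)) = 1/(-646868 + 1121712) = 1/474844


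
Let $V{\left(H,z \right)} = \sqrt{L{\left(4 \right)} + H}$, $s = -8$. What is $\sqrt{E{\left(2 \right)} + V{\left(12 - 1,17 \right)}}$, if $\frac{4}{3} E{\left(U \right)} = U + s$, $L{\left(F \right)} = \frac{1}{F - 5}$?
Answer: $\frac{\sqrt{-18 + 4 \sqrt{10}}}{2} \approx 1.1566 i$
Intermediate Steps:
$L{\left(F \right)} = \frac{1}{-5 + F}$
$V{\left(H,z \right)} = \sqrt{-1 + H}$ ($V{\left(H,z \right)} = \sqrt{\frac{1}{-5 + 4} + H} = \sqrt{\frac{1}{-1} + H} = \sqrt{-1 + H}$)
$E{\left(U \right)} = -6 + \frac{3 U}{4}$ ($E{\left(U \right)} = \frac{3 \left(U - 8\right)}{4} = \frac{3 \left(-8 + U\right)}{4} = -6 + \frac{3 U}{4}$)
$\sqrt{E{\left(2 \right)} + V{\left(12 - 1,17 \right)}} = \sqrt{\left(-6 + \frac{3}{4} \cdot 2\right) + \sqrt{-1 + \left(12 - 1\right)}} = \sqrt{\left(-6 + \frac{3}{2}\right) + \sqrt{-1 + 11}} = \sqrt{- \frac{9}{2} + \sqrt{10}}$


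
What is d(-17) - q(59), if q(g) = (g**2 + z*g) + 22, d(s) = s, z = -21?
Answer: -2281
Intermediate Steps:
q(g) = 22 + g**2 - 21*g (q(g) = (g**2 - 21*g) + 22 = 22 + g**2 - 21*g)
d(-17) - q(59) = -17 - (22 + 59**2 - 21*59) = -17 - (22 + 3481 - 1239) = -17 - 1*2264 = -17 - 2264 = -2281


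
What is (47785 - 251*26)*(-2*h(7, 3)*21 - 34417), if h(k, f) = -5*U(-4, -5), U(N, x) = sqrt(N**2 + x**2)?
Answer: -1420011003 + 8664390*sqrt(41) ≈ -1.3645e+9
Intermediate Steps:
h(k, f) = -5*sqrt(41) (h(k, f) = -5*sqrt((-4)**2 + (-5)**2) = -5*sqrt(16 + 25) = -5*sqrt(41))
(47785 - 251*26)*(-2*h(7, 3)*21 - 34417) = (47785 - 251*26)*(-(-10)*sqrt(41)*21 - 34417) = (47785 - 6526)*((10*sqrt(41))*21 - 34417) = 41259*(210*sqrt(41) - 34417) = 41259*(-34417 + 210*sqrt(41)) = -1420011003 + 8664390*sqrt(41)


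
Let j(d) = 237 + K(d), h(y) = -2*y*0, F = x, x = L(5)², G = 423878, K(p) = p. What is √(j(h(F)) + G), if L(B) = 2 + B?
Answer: √424115 ≈ 651.24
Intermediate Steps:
x = 49 (x = (2 + 5)² = 7² = 49)
F = 49
h(y) = 0
j(d) = 237 + d
√(j(h(F)) + G) = √((237 + 0) + 423878) = √(237 + 423878) = √424115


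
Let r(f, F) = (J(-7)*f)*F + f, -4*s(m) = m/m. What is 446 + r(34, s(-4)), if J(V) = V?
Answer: 1079/2 ≈ 539.50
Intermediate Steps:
s(m) = -¼ (s(m) = -m/(4*m) = -¼*1 = -¼)
r(f, F) = f - 7*F*f (r(f, F) = (-7*f)*F + f = -7*F*f + f = f - 7*F*f)
446 + r(34, s(-4)) = 446 + 34*(1 - 7*(-¼)) = 446 + 34*(1 + 7/4) = 446 + 34*(11/4) = 446 + 187/2 = 1079/2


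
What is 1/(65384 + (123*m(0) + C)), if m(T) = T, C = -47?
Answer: 1/65337 ≈ 1.5305e-5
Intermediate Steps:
1/(65384 + (123*m(0) + C)) = 1/(65384 + (123*0 - 47)) = 1/(65384 + (0 - 47)) = 1/(65384 - 47) = 1/65337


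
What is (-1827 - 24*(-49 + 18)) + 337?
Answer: -746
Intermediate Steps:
(-1827 - 24*(-49 + 18)) + 337 = (-1827 - 24*(-31)) + 337 = (-1827 + 744) + 337 = -1083 + 337 = -746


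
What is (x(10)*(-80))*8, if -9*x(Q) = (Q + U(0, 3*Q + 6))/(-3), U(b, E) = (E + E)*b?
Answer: -6400/27 ≈ -237.04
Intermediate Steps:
U(b, E) = 2*E*b (U(b, E) = (2*E)*b = 2*E*b)
x(Q) = Q/27 (x(Q) = -(Q + 2*(3*Q + 6)*0)/(9*(-3)) = -(-1)*(Q + 2*(6 + 3*Q)*0)/27 = -(-1)*(Q + 0)/27 = -(-1)*Q/27 = Q/27)
(x(10)*(-80))*8 = (((1/27)*10)*(-80))*8 = ((10/27)*(-80))*8 = -800/27*8 = -6400/27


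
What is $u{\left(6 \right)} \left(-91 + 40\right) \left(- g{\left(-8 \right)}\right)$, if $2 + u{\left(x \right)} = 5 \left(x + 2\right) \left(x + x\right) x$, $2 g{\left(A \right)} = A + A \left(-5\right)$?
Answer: $2348448$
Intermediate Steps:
$g{\left(A \right)} = - 2 A$ ($g{\left(A \right)} = \frac{A + A \left(-5\right)}{2} = \frac{A - 5 A}{2} = \frac{\left(-4\right) A}{2} = - 2 A$)
$u{\left(x \right)} = -2 + 10 x^{2} \left(2 + x\right)$ ($u{\left(x \right)} = -2 + 5 \left(x + 2\right) \left(x + x\right) x = -2 + 5 \left(2 + x\right) 2 x x = -2 + 5 \cdot 2 x \left(2 + x\right) x = -2 + 10 x \left(2 + x\right) x = -2 + 10 x^{2} \left(2 + x\right)$)
$u{\left(6 \right)} \left(-91 + 40\right) \left(- g{\left(-8 \right)}\right) = \left(-2 + 10 \cdot 6^{3} + 20 \cdot 6^{2}\right) \left(-91 + 40\right) \left(- \left(-2\right) \left(-8\right)\right) = \left(-2 + 10 \cdot 216 + 20 \cdot 36\right) \left(-51\right) \left(\left(-1\right) 16\right) = \left(-2 + 2160 + 720\right) \left(-51\right) \left(-16\right) = 2878 \left(-51\right) \left(-16\right) = \left(-146778\right) \left(-16\right) = 2348448$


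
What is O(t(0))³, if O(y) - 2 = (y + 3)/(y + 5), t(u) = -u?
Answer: 2197/125 ≈ 17.576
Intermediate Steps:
O(y) = 2 + (3 + y)/(5 + y) (O(y) = 2 + (y + 3)/(y + 5) = 2 + (3 + y)/(5 + y))
O(t(0))³ = ((13 + 3*(-1*0))/(5 - 1*0))³ = ((13 + 3*0)/(5 + 0))³ = ((13 + 0)/5)³ = ((⅕)*13)³ = (13/5)³ = 2197/125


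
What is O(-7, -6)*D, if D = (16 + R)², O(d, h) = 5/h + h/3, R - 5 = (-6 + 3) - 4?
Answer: -1666/3 ≈ -555.33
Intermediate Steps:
R = -2 (R = 5 + ((-6 + 3) - 4) = 5 + (-3 - 4) = 5 - 7 = -2)
O(d, h) = 5/h + h/3 (O(d, h) = 5/h + h*(⅓) = 5/h + h/3)
D = 196 (D = (16 - 2)² = 14² = 196)
O(-7, -6)*D = (5/(-6) + (⅓)*(-6))*196 = (5*(-⅙) - 2)*196 = (-⅚ - 2)*196 = -17/6*196 = -1666/3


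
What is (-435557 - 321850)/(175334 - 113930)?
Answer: -36067/2924 ≈ -12.335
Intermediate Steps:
(-435557 - 321850)/(175334 - 113930) = -757407/61404 = -757407*1/61404 = -36067/2924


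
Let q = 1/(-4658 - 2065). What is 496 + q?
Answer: 3334607/6723 ≈ 496.00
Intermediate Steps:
q = -1/6723 (q = 1/(-6723) = -1/6723 ≈ -0.00014874)
496 + q = 496 - 1/6723 = 3334607/6723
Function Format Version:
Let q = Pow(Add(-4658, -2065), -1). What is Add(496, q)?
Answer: Rational(3334607, 6723) ≈ 496.00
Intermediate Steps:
q = Rational(-1, 6723) (q = Pow(-6723, -1) = Rational(-1, 6723) ≈ -0.00014874)
Add(496, q) = Add(496, Rational(-1, 6723)) = Rational(3334607, 6723)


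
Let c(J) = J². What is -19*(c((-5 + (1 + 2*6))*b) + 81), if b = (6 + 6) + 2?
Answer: -239875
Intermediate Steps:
b = 14 (b = 12 + 2 = 14)
-19*(c((-5 + (1 + 2*6))*b) + 81) = -19*(((-5 + (1 + 2*6))*14)² + 81) = -19*(((-5 + (1 + 12))*14)² + 81) = -19*(((-5 + 13)*14)² + 81) = -19*((8*14)² + 81) = -19*(112² + 81) = -19*(12544 + 81) = -19*12625 = -239875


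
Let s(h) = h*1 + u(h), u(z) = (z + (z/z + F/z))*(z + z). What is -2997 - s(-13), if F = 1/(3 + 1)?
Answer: -6593/2 ≈ -3296.5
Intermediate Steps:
F = 1/4 ≈ 0.25000
u(z) = 2*z*(1 + z + 1/(4*z)) (u(z) = (z + (z/z + 1/(4*z)))*(z + z) = (z + (1 + 1/(4*z)))*(2*z) = (1 + z + 1/(4*z))*(2*z) = 2*z*(1 + z + 1/(4*z)))
s(h) = 1/2 + 2*h**2 + 3*h (s(h) = h*1 + (1/2 + 2*h + 2*h**2) = h + (1/2 + 2*h + 2*h**2) = 1/2 + 2*h**2 + 3*h)
-2997 - s(-13) = -2997 - (1/2 + 2*(-13)**2 + 3*(-13)) = -2997 - (1/2 + 2*169 - 39) = -2997 - (1/2 + 338 - 39) = -2997 - 1*599/2 = -2997 - 599/2 = -6593/2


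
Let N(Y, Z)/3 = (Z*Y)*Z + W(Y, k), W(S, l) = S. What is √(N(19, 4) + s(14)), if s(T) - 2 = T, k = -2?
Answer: √985 ≈ 31.385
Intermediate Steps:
s(T) = 2 + T
N(Y, Z) = 3*Y + 3*Y*Z² (N(Y, Z) = 3*((Z*Y)*Z + Y) = 3*((Y*Z)*Z + Y) = 3*(Y*Z² + Y) = 3*(Y + Y*Z²) = 3*Y + 3*Y*Z²)
√(N(19, 4) + s(14)) = √(3*19*(1 + 4²) + (2 + 14)) = √(3*19*(1 + 16) + 16) = √(3*19*17 + 16) = √(969 + 16) = √985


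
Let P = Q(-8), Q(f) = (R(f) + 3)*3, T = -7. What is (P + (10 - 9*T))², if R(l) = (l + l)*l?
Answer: 217156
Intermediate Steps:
R(l) = 2*l² (R(l) = (2*l)*l = 2*l²)
Q(f) = 9 + 6*f² (Q(f) = (2*f² + 3)*3 = (3 + 2*f²)*3 = 9 + 6*f²)
P = 393 (P = 9 + 6*(-8)² = 9 + 6*64 = 9 + 384 = 393)
(P + (10 - 9*T))² = (393 + (10 - 9*(-7)))² = (393 + (10 + 63))² = (393 + 73)² = 466² = 217156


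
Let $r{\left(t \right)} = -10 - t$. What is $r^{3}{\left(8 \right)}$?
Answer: $-5832$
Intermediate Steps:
$r^{3}{\left(8 \right)} = \left(-10 - 8\right)^{3} = \left(-18\right)^{3} = -5832$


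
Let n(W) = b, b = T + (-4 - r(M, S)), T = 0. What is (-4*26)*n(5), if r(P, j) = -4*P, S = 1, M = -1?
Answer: 832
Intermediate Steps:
b = -8 (b = 0 + (-4 - (-4)*(-1)) = 0 + (-4 - 1*4) = 0 + (-4 - 4) = 0 - 8 = -8)
n(W) = -8
(-4*26)*n(5) = -4*26*(-8) = -104*(-8) = 832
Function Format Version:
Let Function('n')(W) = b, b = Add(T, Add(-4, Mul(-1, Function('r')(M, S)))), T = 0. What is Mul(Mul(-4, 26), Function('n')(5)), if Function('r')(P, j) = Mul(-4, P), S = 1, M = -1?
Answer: 832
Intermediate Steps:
b = -8 (b = Add(0, Add(-4, Mul(-1, Mul(-4, -1)))) = Add(0, Add(-4, Mul(-1, 4))) = Add(0, Add(-4, -4)) = Add(0, -8) = -8)
Function('n')(W) = -8
Mul(Mul(-4, 26), Function('n')(5)) = Mul(Mul(-4, 26), -8) = Mul(-104, -8) = 832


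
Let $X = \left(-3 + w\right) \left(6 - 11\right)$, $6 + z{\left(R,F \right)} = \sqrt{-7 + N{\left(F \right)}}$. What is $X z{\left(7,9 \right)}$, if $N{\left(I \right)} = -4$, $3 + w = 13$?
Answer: $210 - 35 i \sqrt{11} \approx 210.0 - 116.08 i$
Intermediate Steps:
$w = 10$ ($w = -3 + 13 = 10$)
$z{\left(R,F \right)} = -6 + i \sqrt{11}$ ($z{\left(R,F \right)} = -6 + \sqrt{-7 - 4} = -6 + \sqrt{-11} = -6 + i \sqrt{11}$)
$X = -35$ ($X = \left(-3 + 10\right) \left(6 - 11\right) = 7 \left(-5\right) = -35$)
$X z{\left(7,9 \right)} = - 35 \left(-6 + i \sqrt{11}\right) = 210 - 35 i \sqrt{11}$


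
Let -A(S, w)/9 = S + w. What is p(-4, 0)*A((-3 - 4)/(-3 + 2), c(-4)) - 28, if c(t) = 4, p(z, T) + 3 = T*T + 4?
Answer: -127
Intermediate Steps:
p(z, T) = 1 + T**2 (p(z, T) = -3 + (T*T + 4) = -3 + (T**2 + 4) = -3 + (4 + T**2) = 1 + T**2)
A(S, w) = -9*S - 9*w (A(S, w) = -9*(S + w) = -9*S - 9*w)
p(-4, 0)*A((-3 - 4)/(-3 + 2), c(-4)) - 28 = (1 + 0**2)*(-9*(-3 - 4)/(-3 + 2) - 9*4) - 28 = (1 + 0)*(-(-63)/(-1) - 36) - 28 = 1*(-(-63)*(-1) - 36) - 28 = 1*(-9*7 - 36) - 28 = 1*(-63 - 36) - 28 = 1*(-99) - 28 = -99 - 28 = -127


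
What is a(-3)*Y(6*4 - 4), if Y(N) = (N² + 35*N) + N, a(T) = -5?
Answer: -5600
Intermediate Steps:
Y(N) = N² + 36*N
a(-3)*Y(6*4 - 4) = -5*(6*4 - 4)*(36 + (6*4 - 4)) = -5*(24 - 4)*(36 + (24 - 4)) = -100*(36 + 20) = -100*56 = -5*1120 = -5600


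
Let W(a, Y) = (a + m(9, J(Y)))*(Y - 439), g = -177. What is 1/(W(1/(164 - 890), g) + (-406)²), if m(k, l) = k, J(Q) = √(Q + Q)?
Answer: 33/5256664 ≈ 6.2777e-6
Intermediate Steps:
J(Q) = √2*√Q (J(Q) = √(2*Q) = √2*√Q)
W(a, Y) = (-439 + Y)*(9 + a) (W(a, Y) = (a + 9)*(Y - 439) = (9 + a)*(-439 + Y) = (-439 + Y)*(9 + a))
1/(W(1/(164 - 890), g) + (-406)²) = 1/((-3951 - 439/(164 - 890) + 9*(-177) - 177/(164 - 890)) + (-406)²) = 1/((-3951 - 439/(-726) - 1593 - 177/(-726)) + 164836) = 1/((-3951 - 439*(-1/726) - 1593 - 177*(-1/726)) + 164836) = 1/((-3951 + 439/726 - 1593 + 59/242) + 164836) = 1/(-182924/33 + 164836) = 1/(5256664/33) = 33/5256664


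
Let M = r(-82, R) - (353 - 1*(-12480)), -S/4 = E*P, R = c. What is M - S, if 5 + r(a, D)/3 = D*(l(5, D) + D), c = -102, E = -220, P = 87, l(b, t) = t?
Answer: -26984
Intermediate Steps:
R = -102
r(a, D) = -15 + 6*D² (r(a, D) = -15 + 3*(D*(D + D)) = -15 + 3*(D*(2*D)) = -15 + 3*(2*D²) = -15 + 6*D²)
S = 76560 (S = -(-880)*87 = -4*(-19140) = 76560)
M = 49576 (M = (-15 + 6*(-102)²) - (353 - 1*(-12480)) = (-15 + 6*10404) - (353 + 12480) = (-15 + 62424) - 1*12833 = 62409 - 12833 = 49576)
M - S = 49576 - 1*76560 = 49576 - 76560 = -26984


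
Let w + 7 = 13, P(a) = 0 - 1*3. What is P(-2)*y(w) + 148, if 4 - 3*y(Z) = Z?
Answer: 150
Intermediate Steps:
P(a) = -3 (P(a) = 0 - 3 = -3)
w = 6 (w = -7 + 13 = 6)
y(Z) = 4/3 - Z/3
P(-2)*y(w) + 148 = -3*(4/3 - 1/3*6) + 148 = -3*(4/3 - 2) + 148 = -3*(-2/3) + 148 = 2 + 148 = 150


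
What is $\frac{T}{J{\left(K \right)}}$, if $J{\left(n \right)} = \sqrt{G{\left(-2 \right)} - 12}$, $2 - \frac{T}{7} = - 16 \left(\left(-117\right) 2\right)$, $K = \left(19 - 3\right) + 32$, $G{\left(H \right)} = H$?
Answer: $1871 i \sqrt{14} \approx 7000.6 i$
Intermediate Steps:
$K = 48$ ($K = 16 + 32 = 48$)
$T = -26194$ ($T = 14 - 7 \left(- 16 \left(\left(-117\right) 2\right)\right) = 14 - 7 \left(\left(-16\right) \left(-234\right)\right) = 14 - 26208 = -26194$)
$J{\left(n \right)} = i \sqrt{14}$ ($J{\left(n \right)} = \sqrt{-2 - 12} = \sqrt{-14} = i \sqrt{14}$)
$\frac{T}{J{\left(K \right)}} = - \frac{26194}{i \sqrt{14}} = - 26194 \left(- \frac{i \sqrt{14}}{14}\right) = 1871 i \sqrt{14}$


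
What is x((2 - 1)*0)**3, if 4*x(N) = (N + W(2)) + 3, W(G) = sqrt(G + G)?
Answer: 125/64 ≈ 1.9531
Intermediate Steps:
W(G) = sqrt(2)*sqrt(G) (W(G) = sqrt(2*G) = sqrt(2)*sqrt(G))
x(N) = 5/4 + N/4 (x(N) = ((N + sqrt(2)*sqrt(2)) + 3)/4 = ((N + 2) + 3)/4 = ((2 + N) + 3)/4 = (5 + N)/4 = 5/4 + N/4)
x((2 - 1)*0)**3 = (5/4 + ((2 - 1)*0)/4)**3 = (5/4 + (1*0)/4)**3 = (5/4 + (1/4)*0)**3 = (5/4 + 0)**3 = (5/4)**3 = 125/64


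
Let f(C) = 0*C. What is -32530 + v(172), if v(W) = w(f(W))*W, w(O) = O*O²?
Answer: -32530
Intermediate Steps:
f(C) = 0
w(O) = O³
v(W) = 0 (v(W) = 0³*W = 0*W = 0)
-32530 + v(172) = -32530 + 0 = -32530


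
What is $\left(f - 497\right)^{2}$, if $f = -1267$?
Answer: $3111696$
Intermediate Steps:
$\left(f - 497\right)^{2} = \left(-1267 - 497\right)^{2} = \left(-1764\right)^{2} = 3111696$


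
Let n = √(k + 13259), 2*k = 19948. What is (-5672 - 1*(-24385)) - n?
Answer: 18713 - √23233 ≈ 18561.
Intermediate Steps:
k = 9974 (k = (½)*19948 = 9974)
n = √23233 (n = √(9974 + 13259) = √23233 ≈ 152.42)
(-5672 - 1*(-24385)) - n = (-5672 - 1*(-24385)) - √23233 = (-5672 + 24385) - √23233 = 18713 - √23233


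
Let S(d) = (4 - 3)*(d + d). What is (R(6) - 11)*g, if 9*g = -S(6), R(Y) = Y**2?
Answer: -100/3 ≈ -33.333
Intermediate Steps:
S(d) = 2*d (S(d) = 1*(2*d) = 2*d)
g = -4/3 (g = (-2*6)/9 = (-1*12)/9 = (1/9)*(-12) = -4/3 ≈ -1.3333)
(R(6) - 11)*g = (6**2 - 11)*(-4/3) = (36 - 11)*(-4/3) = 25*(-4/3) = -100/3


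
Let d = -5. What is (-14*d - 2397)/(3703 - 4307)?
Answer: 2327/604 ≈ 3.8526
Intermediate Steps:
(-14*d - 2397)/(3703 - 4307) = (-14*(-5) - 2397)/(3703 - 4307) = (70 - 2397)/(-604) = -2327*(-1/604) = 2327/604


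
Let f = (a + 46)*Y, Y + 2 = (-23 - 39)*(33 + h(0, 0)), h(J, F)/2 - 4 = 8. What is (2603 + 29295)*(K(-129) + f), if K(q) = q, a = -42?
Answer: -455280154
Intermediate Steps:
h(J, F) = 24 (h(J, F) = 8 + 2*8 = 8 + 16 = 24)
Y = -3536 (Y = -2 + (-23 - 39)*(33 + 24) = -2 - 62*57 = -2 - 3534 = -3536)
f = -14144 (f = (-42 + 46)*(-3536) = 4*(-3536) = -14144)
(2603 + 29295)*(K(-129) + f) = (2603 + 29295)*(-129 - 14144) = 31898*(-14273) = -455280154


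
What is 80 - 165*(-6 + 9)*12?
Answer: -5860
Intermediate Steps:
80 - 165*(-6 + 9)*12 = 80 - 495*12 = 80 - 165*36 = 80 - 5940 = -5860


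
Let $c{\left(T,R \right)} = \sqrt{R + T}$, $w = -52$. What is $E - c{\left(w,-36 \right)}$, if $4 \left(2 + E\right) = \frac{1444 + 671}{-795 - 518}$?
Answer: $- \frac{12619}{5252} - 2 i \sqrt{22} \approx -2.4027 - 9.3808 i$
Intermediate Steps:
$E = - \frac{12619}{5252}$ ($E = -2 + \frac{\left(1444 + 671\right) \frac{1}{-795 - 518}}{4} = -2 + \frac{2115 \frac{1}{-795 - 518}}{4} = -2 + \frac{2115 \frac{1}{-1313}}{4} = -2 + \frac{2115 \left(- \frac{1}{1313}\right)}{4} = -2 + \frac{1}{4} \left(- \frac{2115}{1313}\right) = -2 - \frac{2115}{5252} = - \frac{12619}{5252} \approx -2.4027$)
$E - c{\left(w,-36 \right)} = - \frac{12619}{5252} - \sqrt{-36 - 52} = - \frac{12619}{5252} - \sqrt{-88} = - \frac{12619}{5252} - 2 i \sqrt{22}$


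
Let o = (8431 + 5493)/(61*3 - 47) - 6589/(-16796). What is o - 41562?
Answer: -696349149/16796 ≈ -41459.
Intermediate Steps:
o = 1726203/16796 (o = 13924/(183 - 47) - 6589*(-1/16796) = 13924/136 + 6589/16796 = 13924*(1/136) + 6589/16796 = 3481/34 + 6589/16796 = 1726203/16796 ≈ 102.77)
o - 41562 = 1726203/16796 - 41562 = -696349149/16796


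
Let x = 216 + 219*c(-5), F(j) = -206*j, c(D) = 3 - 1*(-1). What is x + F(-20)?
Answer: 5212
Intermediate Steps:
c(D) = 4 (c(D) = 3 + 1 = 4)
x = 1092 (x = 216 + 219*4 = 216 + 876 = 1092)
x + F(-20) = 1092 - 206*(-20) = 1092 + 4120 = 5212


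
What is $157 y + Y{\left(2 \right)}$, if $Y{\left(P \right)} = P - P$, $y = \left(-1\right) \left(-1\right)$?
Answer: $157$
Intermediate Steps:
$y = 1$
$Y{\left(P \right)} = 0$
$157 y + Y{\left(2 \right)} = 157 \cdot 1 + 0 = 157 + 0 = 157$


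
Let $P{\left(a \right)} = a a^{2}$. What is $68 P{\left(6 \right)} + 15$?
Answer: $14703$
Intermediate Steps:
$P{\left(a \right)} = a^{3}$
$68 P{\left(6 \right)} + 15 = 68 \cdot 6^{3} + 15 = 68 \cdot 216 + 15 = 14688 + 15 = 14703$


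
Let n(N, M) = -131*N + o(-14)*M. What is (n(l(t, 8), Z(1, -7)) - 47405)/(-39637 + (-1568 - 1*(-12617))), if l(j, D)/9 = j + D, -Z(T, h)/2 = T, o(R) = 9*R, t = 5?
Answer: 15620/7147 ≈ 2.1855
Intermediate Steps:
Z(T, h) = -2*T
l(j, D) = 9*D + 9*j (l(j, D) = 9*(j + D) = 9*(D + j) = 9*D + 9*j)
n(N, M) = -131*N - 126*M (n(N, M) = -131*N + (9*(-14))*M = -131*N - 126*M)
(n(l(t, 8), Z(1, -7)) - 47405)/(-39637 + (-1568 - 1*(-12617))) = ((-131*(9*8 + 9*5) - (-252)) - 47405)/(-39637 + (-1568 - 1*(-12617))) = ((-131*(72 + 45) - 126*(-2)) - 47405)/(-39637 + (-1568 + 12617)) = ((-131*117 + 252) - 47405)/(-39637 + 11049) = ((-15327 + 252) - 47405)/(-28588) = (-15075 - 47405)*(-1/28588) = -62480*(-1/28588) = 15620/7147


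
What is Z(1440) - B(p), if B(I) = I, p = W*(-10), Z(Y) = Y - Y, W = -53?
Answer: -530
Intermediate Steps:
Z(Y) = 0
p = 530 (p = -53*(-10) = 530)
Z(1440) - B(p) = 0 - 1*530 = 0 - 530 = -530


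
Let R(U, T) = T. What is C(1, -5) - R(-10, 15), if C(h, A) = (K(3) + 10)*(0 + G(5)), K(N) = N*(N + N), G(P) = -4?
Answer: -127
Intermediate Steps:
K(N) = 2*N² (K(N) = N*(2*N) = 2*N²)
C(h, A) = -112 (C(h, A) = (2*3² + 10)*(0 - 4) = (2*9 + 10)*(-4) = (18 + 10)*(-4) = 28*(-4) = -112)
C(1, -5) - R(-10, 15) = -112 - 1*15 = -112 - 15 = -127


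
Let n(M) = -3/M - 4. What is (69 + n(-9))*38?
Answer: 7448/3 ≈ 2482.7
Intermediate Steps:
n(M) = -4 - 3/M
(69 + n(-9))*38 = (69 + (-4 - 3/(-9)))*38 = (69 + (-4 - 3*(-⅑)))*38 = (69 + (-4 + ⅓))*38 = (69 - 11/3)*38 = (196/3)*38 = 7448/3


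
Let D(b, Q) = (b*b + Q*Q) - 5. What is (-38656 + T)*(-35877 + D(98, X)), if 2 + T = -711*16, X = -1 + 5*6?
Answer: 1272714858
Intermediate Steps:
X = 29 (X = -1 + 30 = 29)
D(b, Q) = -5 + Q² + b² (D(b, Q) = (b² + Q²) - 5 = (Q² + b²) - 5 = -5 + Q² + b²)
T = -11378 (T = -2 - 711*16 = -2 - 11376 = -11378)
(-38656 + T)*(-35877 + D(98, X)) = (-38656 - 11378)*(-35877 + (-5 + 29² + 98²)) = -50034*(-35877 + (-5 + 841 + 9604)) = -50034*(-35877 + 10440) = -50034*(-25437) = 1272714858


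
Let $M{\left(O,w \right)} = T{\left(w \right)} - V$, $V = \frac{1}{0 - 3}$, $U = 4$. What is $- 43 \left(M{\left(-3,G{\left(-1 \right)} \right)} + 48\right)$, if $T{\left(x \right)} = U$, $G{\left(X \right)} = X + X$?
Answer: $- \frac{6751}{3} \approx -2250.3$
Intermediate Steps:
$G{\left(X \right)} = 2 X$
$T{\left(x \right)} = 4$
$V = - \frac{1}{3}$ ($V = \frac{1}{-3} = - \frac{1}{3} \approx -0.33333$)
$M{\left(O,w \right)} = \frac{13}{3}$ ($M{\left(O,w \right)} = 4 - - \frac{1}{3} = 4 + \frac{1}{3} = \frac{13}{3}$)
$- 43 \left(M{\left(-3,G{\left(-1 \right)} \right)} + 48\right) = - 43 \left(\frac{13}{3} + 48\right) = \left(-43\right) \frac{157}{3} = - \frac{6751}{3}$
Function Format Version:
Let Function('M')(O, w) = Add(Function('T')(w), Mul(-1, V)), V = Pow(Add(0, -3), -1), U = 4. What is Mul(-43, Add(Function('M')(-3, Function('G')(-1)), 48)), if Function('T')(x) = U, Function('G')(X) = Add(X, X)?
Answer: Rational(-6751, 3) ≈ -2250.3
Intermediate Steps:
Function('G')(X) = Mul(2, X)
Function('T')(x) = 4
V = Rational(-1, 3) (V = Pow(-3, -1) = Rational(-1, 3) ≈ -0.33333)
Function('M')(O, w) = Rational(13, 3) (Function('M')(O, w) = Add(4, Mul(-1, Rational(-1, 3))) = Add(4, Rational(1, 3)) = Rational(13, 3))
Mul(-43, Add(Function('M')(-3, Function('G')(-1)), 48)) = Mul(-43, Add(Rational(13, 3), 48)) = Mul(-43, Rational(157, 3)) = Rational(-6751, 3)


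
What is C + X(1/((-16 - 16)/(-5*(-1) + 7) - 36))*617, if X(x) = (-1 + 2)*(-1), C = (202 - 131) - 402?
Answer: -948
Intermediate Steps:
C = -331 (C = 71 - 402 = -331)
X(x) = -1 (X(x) = 1*(-1) = -1)
C + X(1/((-16 - 16)/(-5*(-1) + 7) - 36))*617 = -331 - 1*617 = -331 - 617 = -948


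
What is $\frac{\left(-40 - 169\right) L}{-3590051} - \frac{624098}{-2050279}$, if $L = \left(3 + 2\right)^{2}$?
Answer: $\frac{2251256356773}{7360606174229} \approx 0.30585$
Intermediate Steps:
$L = 25$ ($L = 5^{2} = 25$)
$\frac{\left(-40 - 169\right) L}{-3590051} - \frac{624098}{-2050279} = \frac{\left(-40 - 169\right) 25}{-3590051} - \frac{624098}{-2050279} = \left(-209\right) 25 \left(- \frac{1}{3590051}\right) - - \frac{624098}{2050279} = \left(-5225\right) \left(- \frac{1}{3590051}\right) + \frac{624098}{2050279} = \frac{5225}{3590051} + \frac{624098}{2050279} = \frac{2251256356773}{7360606174229}$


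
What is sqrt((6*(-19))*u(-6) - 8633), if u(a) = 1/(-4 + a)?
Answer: 2*I*sqrt(53885)/5 ≈ 92.853*I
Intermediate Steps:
sqrt((6*(-19))*u(-6) - 8633) = sqrt((6*(-19))/(-4 - 6) - 8633) = sqrt(-114/(-10) - 8633) = sqrt(-114*(-1/10) - 8633) = sqrt(57/5 - 8633) = sqrt(-43108/5) = 2*I*sqrt(53885)/5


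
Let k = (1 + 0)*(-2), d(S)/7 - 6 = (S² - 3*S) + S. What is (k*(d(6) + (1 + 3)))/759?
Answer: -428/759 ≈ -0.56390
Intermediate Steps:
d(S) = 42 - 14*S + 7*S² (d(S) = 42 + 7*((S² - 3*S) + S) = 42 + 7*(S² - 2*S) = 42 + (-14*S + 7*S²) = 42 - 14*S + 7*S²)
k = -2 (k = 1*(-2) = -2)
(k*(d(6) + (1 + 3)))/759 = -2*((42 - 14*6 + 7*6²) + (1 + 3))/759 = -2*((42 - 84 + 7*36) + 4)*(1/759) = -2*((42 - 84 + 252) + 4)*(1/759) = -2*(210 + 4)*(1/759) = -2*214*(1/759) = -428*1/759 = -428/759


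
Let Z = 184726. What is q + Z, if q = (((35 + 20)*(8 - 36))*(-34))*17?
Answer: 1074846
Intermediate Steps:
q = 890120 (q = ((55*(-28))*(-34))*17 = -1540*(-34)*17 = 52360*17 = 890120)
q + Z = 890120 + 184726 = 1074846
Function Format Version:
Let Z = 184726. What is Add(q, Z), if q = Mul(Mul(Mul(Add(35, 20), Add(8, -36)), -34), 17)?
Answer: 1074846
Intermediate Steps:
q = 890120 (q = Mul(Mul(Mul(55, -28), -34), 17) = Mul(Mul(-1540, -34), 17) = Mul(52360, 17) = 890120)
Add(q, Z) = Add(890120, 184726) = 1074846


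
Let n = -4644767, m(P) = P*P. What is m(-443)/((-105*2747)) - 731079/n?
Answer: -17089319698/32675935845 ≈ -0.52299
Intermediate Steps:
m(P) = P**2
m(-443)/((-105*2747)) - 731079/n = (-443)**2/((-105*2747)) - 731079/(-4644767) = 196249/(-288435) - 731079*(-1/4644767) = 196249*(-1/288435) + 731079/4644767 = -196249/288435 + 731079/4644767 = -17089319698/32675935845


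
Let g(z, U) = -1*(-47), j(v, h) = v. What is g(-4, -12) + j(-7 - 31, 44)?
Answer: 9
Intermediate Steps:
g(z, U) = 47
g(-4, -12) + j(-7 - 31, 44) = 47 + (-7 - 31) = 47 - 38 = 9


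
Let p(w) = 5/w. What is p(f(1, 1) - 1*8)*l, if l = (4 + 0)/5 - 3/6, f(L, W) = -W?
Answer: -1/6 ≈ -0.16667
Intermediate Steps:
l = 3/10 (l = 4*(1/5) - 3*1/6 = 4/5 - 1/2 = 3/10 ≈ 0.30000)
p(f(1, 1) - 1*8)*l = (5/(-1*1 - 1*8))*(3/10) = (5/(-1 - 8))*(3/10) = (5/(-9))*(3/10) = (5*(-1/9))*(3/10) = -5/9*3/10 = -1/6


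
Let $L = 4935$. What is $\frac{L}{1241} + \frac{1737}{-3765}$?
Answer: $\frac{5474886}{1557455} \approx 3.5153$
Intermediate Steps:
$\frac{L}{1241} + \frac{1737}{-3765} = \frac{4935}{1241} + \frac{1737}{-3765} = 4935 \cdot \frac{1}{1241} + 1737 \left(- \frac{1}{3765}\right) = \frac{4935}{1241} - \frac{579}{1255} = \frac{5474886}{1557455}$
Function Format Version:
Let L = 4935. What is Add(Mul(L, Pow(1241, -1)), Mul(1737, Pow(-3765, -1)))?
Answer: Rational(5474886, 1557455) ≈ 3.5153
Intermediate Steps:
Add(Mul(L, Pow(1241, -1)), Mul(1737, Pow(-3765, -1))) = Add(Mul(4935, Pow(1241, -1)), Mul(1737, Pow(-3765, -1))) = Add(Mul(4935, Rational(1, 1241)), Mul(1737, Rational(-1, 3765))) = Add(Rational(4935, 1241), Rational(-579, 1255)) = Rational(5474886, 1557455)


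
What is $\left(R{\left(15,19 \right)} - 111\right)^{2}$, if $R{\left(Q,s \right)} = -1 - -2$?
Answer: $12100$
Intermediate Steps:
$R{\left(Q,s \right)} = 1$ ($R{\left(Q,s \right)} = -1 + 2 = 1$)
$\left(R{\left(15,19 \right)} - 111\right)^{2} = \left(1 - 111\right)^{2} = \left(-110\right)^{2} = 12100$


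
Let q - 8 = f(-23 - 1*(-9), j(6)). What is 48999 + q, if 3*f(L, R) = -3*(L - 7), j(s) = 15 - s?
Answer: 49028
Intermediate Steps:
f(L, R) = 7 - L (f(L, R) = (-3*(L - 7))/3 = (-3*(-7 + L))/3 = (21 - 3*L)/3 = 7 - L)
q = 29 (q = 8 + (7 - (-23 - 1*(-9))) = 8 + (7 - (-23 + 9)) = 8 + (7 - 1*(-14)) = 8 + (7 + 14) = 8 + 21 = 29)
48999 + q = 48999 + 29 = 49028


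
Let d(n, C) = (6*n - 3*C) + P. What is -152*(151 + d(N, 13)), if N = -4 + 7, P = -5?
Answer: -19000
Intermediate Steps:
N = 3
d(n, C) = -5 - 3*C + 6*n (d(n, C) = (6*n - 3*C) - 5 = (-3*C + 6*n) - 5 = -5 - 3*C + 6*n)
-152*(151 + d(N, 13)) = -152*(151 + (-5 - 3*13 + 6*3)) = -152*(151 + (-5 - 39 + 18)) = -152*(151 - 26) = -152*125 = -19000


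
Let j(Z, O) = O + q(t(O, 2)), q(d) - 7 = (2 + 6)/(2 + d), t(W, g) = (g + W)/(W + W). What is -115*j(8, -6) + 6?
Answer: -3523/7 ≈ -503.29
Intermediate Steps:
t(W, g) = (W + g)/(2*W) (t(W, g) = (W + g)/((2*W)) = (W + g)*(1/(2*W)) = (W + g)/(2*W))
q(d) = 7 + 8/(2 + d) (q(d) = 7 + (2 + 6)/(2 + d) = 7 + 8/(2 + d))
j(Z, O) = O + (22 + 7*(2 + O)/(2*O))/(2 + (2 + O)/(2*O)) (j(Z, O) = O + (22 + 7*((O + 2)/(2*O)))/(2 + (O + 2)/(2*O)) = O + (22 + 7*((2 + O)/(2*O)))/(2 + (2 + O)/(2*O)) = O + (22 + 7*(2 + O)/(2*O))/(2 + (2 + O)/(2*O)))
-115*j(8, -6) + 6 = -115*(14 + 5*(-6)² + 53*(-6))/(2 + 5*(-6)) + 6 = -115*(14 + 5*36 - 318)/(2 - 30) + 6 = -115*(14 + 180 - 318)/(-28) + 6 = -(-115)*(-124)/28 + 6 = -115*31/7 + 6 = -3565/7 + 6 = -3523/7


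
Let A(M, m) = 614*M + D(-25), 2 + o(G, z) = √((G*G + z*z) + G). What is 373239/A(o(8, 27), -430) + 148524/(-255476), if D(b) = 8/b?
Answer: 18509618755632/19598039975657 + 23871744375*√89/10432813402 ≈ 22.531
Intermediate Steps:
o(G, z) = -2 + √(G + G² + z²) (o(G, z) = -2 + √((G*G + z*z) + G) = -2 + √((G² + z²) + G) = -2 + √(G + G² + z²))
A(M, m) = -8/25 + 614*M (A(M, m) = 614*M + 8/(-25) = 614*M + 8*(-1/25) = 614*M - 8/25 = -8/25 + 614*M)
373239/A(o(8, 27), -430) + 148524/(-255476) = 373239/(-8/25 + 614*(-2 + √(8 + 8² + 27²))) + 148524/(-255476) = 373239/(-8/25 + 614*(-2 + √(8 + 64 + 729))) + 148524*(-1/255476) = 373239/(-8/25 + 614*(-2 + √801)) - 37131/63869 = 373239/(-8/25 + 614*(-2 + 3*√89)) - 37131/63869 = 373239/(-8/25 + (-1228 + 1842*√89)) - 37131/63869 = 373239/(-30708/25 + 1842*√89) - 37131/63869 = -37131/63869 + 373239/(-30708/25 + 1842*√89)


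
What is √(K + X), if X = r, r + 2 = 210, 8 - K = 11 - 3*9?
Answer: 2*√58 ≈ 15.232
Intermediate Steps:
K = 24 (K = 8 - (11 - 3*9) = 8 - (11 - 27) = 8 - 1*(-16) = 8 + 16 = 24)
r = 208 (r = -2 + 210 = 208)
X = 208
√(K + X) = √(24 + 208) = √232 = 2*√58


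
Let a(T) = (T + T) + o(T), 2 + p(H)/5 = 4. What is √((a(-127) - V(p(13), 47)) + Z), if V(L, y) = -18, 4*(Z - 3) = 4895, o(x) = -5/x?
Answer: √63921767/254 ≈ 31.477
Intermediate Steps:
Z = 4907/4 (Z = 3 + (¼)*4895 = 3 + 4895/4 = 4907/4 ≈ 1226.8)
p(H) = 10 (p(H) = -10 + 5*4 = -10 + 20 = 10)
a(T) = -5/T + 2*T (a(T) = (T + T) - 5/T = 2*T - 5/T = -5/T + 2*T)
√((a(-127) - V(p(13), 47)) + Z) = √(((-5/(-127) + 2*(-127)) - 1*(-18)) + 4907/4) = √(((-5*(-1/127) - 254) + 18) + 4907/4) = √(((5/127 - 254) + 18) + 4907/4) = √((-32253/127 + 18) + 4907/4) = √(-29967/127 + 4907/4) = √(503321/508) = √63921767/254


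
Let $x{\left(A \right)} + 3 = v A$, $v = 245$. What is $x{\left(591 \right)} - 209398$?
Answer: $-64606$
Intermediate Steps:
$x{\left(A \right)} = -3 + 245 A$
$x{\left(591 \right)} - 209398 = \left(-3 + 245 \cdot 591\right) - 209398 = \left(-3 + 144795\right) - 209398 = 144792 - 209398 = -64606$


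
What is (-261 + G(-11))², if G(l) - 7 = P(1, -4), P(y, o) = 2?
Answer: 63504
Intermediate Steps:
G(l) = 9 (G(l) = 7 + 2 = 9)
(-261 + G(-11))² = (-261 + 9)² = (-252)² = 63504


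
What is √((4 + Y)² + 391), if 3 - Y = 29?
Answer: 5*√35 ≈ 29.580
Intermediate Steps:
Y = -26 (Y = 3 - 1*29 = 3 - 29 = -26)
√((4 + Y)² + 391) = √((4 - 26)² + 391) = √((-22)² + 391) = √(484 + 391) = √875 = 5*√35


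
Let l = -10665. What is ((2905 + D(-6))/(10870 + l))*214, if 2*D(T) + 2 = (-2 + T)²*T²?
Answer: 867984/205 ≈ 4234.1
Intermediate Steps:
D(T) = -1 + T²*(-2 + T)²/2 (D(T) = -1 + ((-2 + T)²*T²)/2 = -1 + (T²*(-2 + T)²)/2 = -1 + T²*(-2 + T)²/2)
((2905 + D(-6))/(10870 + l))*214 = ((2905 + (-1 + (½)*(-6)²*(-2 - 6)²))/(10870 - 10665))*214 = ((2905 + (-1 + (½)*36*(-8)²))/205)*214 = ((2905 + (-1 + (½)*36*64))*(1/205))*214 = ((2905 + (-1 + 1152))*(1/205))*214 = ((2905 + 1151)*(1/205))*214 = (4056*(1/205))*214 = (4056/205)*214 = 867984/205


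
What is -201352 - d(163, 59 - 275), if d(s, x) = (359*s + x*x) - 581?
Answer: -305944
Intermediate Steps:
d(s, x) = -581 + x² + 359*s (d(s, x) = (359*s + x²) - 581 = (x² + 359*s) - 581 = -581 + x² + 359*s)
-201352 - d(163, 59 - 275) = -201352 - (-581 + (59 - 275)² + 359*163) = -201352 - (-581 + (-216)² + 58517) = -201352 - (-581 + 46656 + 58517) = -201352 - 1*104592 = -201352 - 104592 = -305944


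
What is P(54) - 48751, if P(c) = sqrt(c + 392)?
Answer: -48751 + sqrt(446) ≈ -48730.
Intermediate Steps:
P(c) = sqrt(392 + c)
P(54) - 48751 = sqrt(392 + 54) - 48751 = sqrt(446) - 48751 = -48751 + sqrt(446)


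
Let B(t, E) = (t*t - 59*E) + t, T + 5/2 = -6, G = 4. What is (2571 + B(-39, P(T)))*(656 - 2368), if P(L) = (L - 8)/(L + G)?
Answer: -19705120/3 ≈ -6.5684e+6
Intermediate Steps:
T = -17/2 (T = -5/2 - 6 = -17/2 ≈ -8.5000)
P(L) = (-8 + L)/(4 + L) (P(L) = (L - 8)/(L + 4) = (-8 + L)/(4 + L))
B(t, E) = t + t² - 59*E (B(t, E) = (t² - 59*E) + t = t + t² - 59*E)
(2571 + B(-39, P(T)))*(656 - 2368) = (2571 + (-39 + (-39)² - 59*(-8 - 17/2)/(4 - 17/2)))*(656 - 2368) = (2571 + (-39 + 1521 - 59*(-33)/((-9/2)*2)))*(-1712) = (2571 + (-39 + 1521 - (-118)*(-33)/(9*2)))*(-1712) = (2571 + (-39 + 1521 - 59*11/3))*(-1712) = (2571 + (-39 + 1521 - 649/3))*(-1712) = (2571 + 3797/3)*(-1712) = (11510/3)*(-1712) = -19705120/3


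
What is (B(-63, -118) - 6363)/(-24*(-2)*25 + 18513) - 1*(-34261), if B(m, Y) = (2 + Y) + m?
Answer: 675380551/19713 ≈ 34261.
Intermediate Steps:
B(m, Y) = 2 + Y + m
(B(-63, -118) - 6363)/(-24*(-2)*25 + 18513) - 1*(-34261) = ((2 - 118 - 63) - 6363)/(-24*(-2)*25 + 18513) - 1*(-34261) = (-179 - 6363)/(48*25 + 18513) + 34261 = -6542/(1200 + 18513) + 34261 = -6542/19713 + 34261 = 675380551/19713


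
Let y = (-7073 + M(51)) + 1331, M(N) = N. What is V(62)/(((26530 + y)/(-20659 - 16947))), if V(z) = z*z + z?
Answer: -20984148/2977 ≈ -7048.8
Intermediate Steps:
V(z) = z + z**2 (V(z) = z**2 + z = z + z**2)
y = -5691 (y = (-7073 + 51) + 1331 = -7022 + 1331 = -5691)
V(62)/(((26530 + y)/(-20659 - 16947))) = (62*(1 + 62))/(((26530 - 5691)/(-20659 - 16947))) = (62*63)/((20839/(-37606))) = 3906/((20839*(-1/37606))) = 3906/(-20839/37606) = 3906*(-37606/20839) = -20984148/2977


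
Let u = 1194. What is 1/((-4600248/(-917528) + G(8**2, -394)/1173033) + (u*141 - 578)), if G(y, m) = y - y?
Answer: 114691/19242972247 ≈ 5.9602e-6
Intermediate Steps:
G(y, m) = 0
1/((-4600248/(-917528) + G(8**2, -394)/1173033) + (u*141 - 578)) = 1/((-4600248/(-917528) + 0/1173033) + (1194*141 - 578)) = 1/((-4600248*(-1/917528) + 0*(1/1173033)) + (168354 - 578)) = 1/((575031/114691 + 0) + 167776) = 1/(575031/114691 + 167776) = 1/(19242972247/114691) = 114691/19242972247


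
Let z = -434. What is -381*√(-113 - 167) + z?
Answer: -434 - 762*I*√70 ≈ -434.0 - 6375.4*I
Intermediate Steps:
-381*√(-113 - 167) + z = -381*√(-113 - 167) - 434 = -762*I*√70 - 434 = -434 - 762*I*√70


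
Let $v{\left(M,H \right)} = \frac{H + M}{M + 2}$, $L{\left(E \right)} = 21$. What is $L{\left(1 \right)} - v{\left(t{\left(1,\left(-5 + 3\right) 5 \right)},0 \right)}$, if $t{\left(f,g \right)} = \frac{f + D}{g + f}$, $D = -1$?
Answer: $21$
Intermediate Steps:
$t{\left(f,g \right)} = \frac{-1 + f}{f + g}$ ($t{\left(f,g \right)} = \frac{f - 1}{g + f} = \frac{-1 + f}{f + g}$)
$v{\left(M,H \right)} = \frac{H + M}{2 + M}$
$L{\left(1 \right)} - v{\left(t{\left(1,\left(-5 + 3\right) 5 \right)},0 \right)} = 21 - \frac{0 + \frac{-1 + 1}{1 + \left(-5 + 3\right) 5}}{2 + \frac{-1 + 1}{1 + \left(-5 + 3\right) 5}} = 21 - \frac{0 + \frac{1}{1 - 10} \cdot 0}{2 + \frac{1}{1 - 10} \cdot 0} = 21 - \frac{0 + \frac{1}{-9} \cdot 0}{2 + \frac{1}{-9} \cdot 0} = 21 - \frac{0 - 0}{2 - 0} = 21 - \frac{0 + 0}{2 + 0} = 21 - \frac{1}{2} \cdot 0 = 21 - 0 = 21 + 0 = 21$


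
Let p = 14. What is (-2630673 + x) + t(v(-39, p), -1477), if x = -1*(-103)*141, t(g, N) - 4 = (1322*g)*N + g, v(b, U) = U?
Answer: -29952448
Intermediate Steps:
t(g, N) = 4 + g + 1322*N*g (t(g, N) = 4 + ((1322*g)*N + g) = 4 + (1322*N*g + g) = 4 + (g + 1322*N*g) = 4 + g + 1322*N*g)
x = 14523 (x = 103*141 = 14523)
(-2630673 + x) + t(v(-39, p), -1477) = (-2630673 + 14523) + (4 + 14 + 1322*(-1477)*14) = -2616150 + (4 + 14 - 27336316) = -2616150 - 27336298 = -29952448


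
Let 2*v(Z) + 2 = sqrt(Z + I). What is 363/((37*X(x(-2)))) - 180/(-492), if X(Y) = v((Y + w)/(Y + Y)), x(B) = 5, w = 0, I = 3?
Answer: -118509/1517 - 726*sqrt(14)/37 ≈ -151.54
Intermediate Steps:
v(Z) = -1 + sqrt(3 + Z)/2 (v(Z) = -1 + sqrt(Z + 3)/2 = -1 + sqrt(3 + Z)/2)
X(Y) = -1 + sqrt(14)/4 (X(Y) = -1 + sqrt(3 + (Y + 0)/(Y + Y))/2 = -1 + sqrt(3 + Y/((2*Y)))/2 = -1 + sqrt(3 + Y*(1/(2*Y)))/2 = -1 + sqrt(3 + 1/2)/2 = -1 + sqrt(7/2)/2 = -1 + (sqrt(14)/2)/2 = -1 + sqrt(14)/4)
363/((37*X(x(-2)))) - 180/(-492) = 363/((37*(-1 + sqrt(14)/4))) - 180/(-492) = 363/(-37 + 37*sqrt(14)/4) - 180*(-1/492) = 363/(-37 + 37*sqrt(14)/4) + 15/41 = 15/41 + 363/(-37 + 37*sqrt(14)/4)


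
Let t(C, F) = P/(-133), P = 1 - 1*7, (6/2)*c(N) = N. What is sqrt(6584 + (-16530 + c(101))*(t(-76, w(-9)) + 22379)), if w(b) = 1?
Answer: I*sqrt(58771533300459)/399 ≈ 19214.0*I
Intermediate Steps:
c(N) = N/3
P = -6 (P = 1 - 7 = -6)
t(C, F) = 6/133 (t(C, F) = -6/(-133) = -6*(-1/133) = 6/133)
sqrt(6584 + (-16530 + c(101))*(t(-76, w(-9)) + 22379)) = sqrt(6584 + (-16530 + (1/3)*101)*(6/133 + 22379)) = sqrt(6584 + (-16530 + 101/3)*(2976413/133)) = sqrt(6584 - 49489/3*2976413/133) = sqrt(6584 - 147299702957/399) = sqrt(-147297075941/399) = I*sqrt(58771533300459)/399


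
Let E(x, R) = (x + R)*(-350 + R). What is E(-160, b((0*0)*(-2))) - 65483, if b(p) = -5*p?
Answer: -9483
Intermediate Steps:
E(x, R) = (-350 + R)*(R + x) (E(x, R) = (R + x)*(-350 + R) = (-350 + R)*(R + x))
E(-160, b((0*0)*(-2))) - 65483 = ((-5*0*0*(-2))² - (-1750)*(0*0)*(-2) - 350*(-160) - 5*0*0*(-2)*(-160)) - 65483 = ((-0*(-2))² - (-1750)*0*(-2) + 56000 - 0*(-2)*(-160)) - 65483 = ((-5*0)² - (-1750)*0 + 56000 - 5*0*(-160)) - 65483 = (0² - 350*0 + 56000 + 0*(-160)) - 65483 = (0 + 0 + 56000 + 0) - 65483 = 56000 - 65483 = -9483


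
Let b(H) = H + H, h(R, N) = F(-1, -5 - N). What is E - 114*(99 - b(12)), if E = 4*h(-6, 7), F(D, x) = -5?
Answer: -8570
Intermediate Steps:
h(R, N) = -5
E = -20 (E = 4*(-5) = -20)
b(H) = 2*H
E - 114*(99 - b(12)) = -20 - 114*(99 - 2*12) = -20 - 114*(99 - 1*24) = -20 - 114*(99 - 24) = -20 - 114*75 = -20 - 8550 = -8570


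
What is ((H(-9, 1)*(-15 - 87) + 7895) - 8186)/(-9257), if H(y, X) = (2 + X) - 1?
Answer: 495/9257 ≈ 0.053473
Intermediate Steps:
H(y, X) = 1 + X
((H(-9, 1)*(-15 - 87) + 7895) - 8186)/(-9257) = (((1 + 1)*(-15 - 87) + 7895) - 8186)/(-9257) = ((2*(-102) + 7895) - 8186)*(-1/9257) = ((-204 + 7895) - 8186)*(-1/9257) = (7691 - 8186)*(-1/9257) = -495*(-1/9257) = 495/9257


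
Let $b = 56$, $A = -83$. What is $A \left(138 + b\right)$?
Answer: $-16102$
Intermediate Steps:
$A \left(138 + b\right) = - 83 \left(138 + 56\right) = \left(-83\right) 194 = -16102$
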